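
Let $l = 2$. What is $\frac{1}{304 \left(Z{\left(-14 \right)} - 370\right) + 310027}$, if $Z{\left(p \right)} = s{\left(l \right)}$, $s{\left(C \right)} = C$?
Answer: $\frac{1}{198155} \approx 5.0466 \cdot 10^{-6}$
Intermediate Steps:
$Z{\left(p \right)} = 2$
$\frac{1}{304 \left(Z{\left(-14 \right)} - 370\right) + 310027} = \frac{1}{304 \left(2 - 370\right) + 310027} = \frac{1}{304 \left(-368\right) + 310027} = \frac{1}{-111872 + 310027} = \frac{1}{198155}$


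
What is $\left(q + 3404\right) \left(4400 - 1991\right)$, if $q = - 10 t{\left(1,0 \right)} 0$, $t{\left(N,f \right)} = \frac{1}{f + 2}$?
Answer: $8200236$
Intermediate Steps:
$t{\left(N,f \right)} = \frac{1}{2 + f}$
$q = 0$ ($q = - \frac{10}{2 + 0} \cdot 0 = - \frac{10}{2} \cdot 0 = \left(-10\right) \frac{1}{2} \cdot 0 = \left(-5\right) 0 = 0$)
$\left(q + 3404\right) \left(4400 - 1991\right) = \left(0 + 3404\right) \left(4400 - 1991\right) = 3404 \cdot 2409 = 8200236$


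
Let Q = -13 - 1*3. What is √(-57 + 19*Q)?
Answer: 19*I ≈ 19.0*I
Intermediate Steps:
Q = -16 (Q = -13 - 3 = -16)
√(-57 + 19*Q) = √(-57 + 19*(-16)) = √(-57 - 304) = √(-361) = 19*I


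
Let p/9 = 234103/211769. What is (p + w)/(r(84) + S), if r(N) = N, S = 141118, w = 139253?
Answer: 14745787742/14951103169 ≈ 0.98627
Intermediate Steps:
p = 2106927/211769 (p = 9*(234103/211769) = 2106927/211769 ≈ 9.9492)
(p + w)/(r(84) + S) = (2106927/211769 + 139253)/(84 + 141118) = (29491575484/211769)/141202 = (29491575484/211769)*(1/141202) = 14745787742/14951103169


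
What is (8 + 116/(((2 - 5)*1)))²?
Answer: 8464/9 ≈ 940.44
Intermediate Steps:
(8 + 116/(((2 - 5)*1)))² = (8 + 116/((-3*1)))² = (8 + 116/(-3))² = (8 + 116*(-⅓))² = (8 - 116/3)² = (-92/3)² = 8464/9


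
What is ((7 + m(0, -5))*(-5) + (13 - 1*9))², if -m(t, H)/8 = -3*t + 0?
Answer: 961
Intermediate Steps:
m(t, H) = 24*t (m(t, H) = -8*(-3*t + 0) = -(-24)*t = 24*t)
((7 + m(0, -5))*(-5) + (13 - 1*9))² = ((7 + 24*0)*(-5) + (13 - 1*9))² = ((7 + 0)*(-5) + (13 - 9))² = (7*(-5) + 4)² = (-35 + 4)² = (-31)² = 961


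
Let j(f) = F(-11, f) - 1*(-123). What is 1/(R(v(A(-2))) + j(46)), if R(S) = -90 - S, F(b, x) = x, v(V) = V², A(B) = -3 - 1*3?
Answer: 1/43 ≈ 0.023256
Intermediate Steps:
A(B) = -6 (A(B) = -3 - 3 = -6)
j(f) = 123 + f (j(f) = f - 1*(-123) = f + 123 = 123 + f)
1/(R(v(A(-2))) + j(46)) = 1/((-90 - 1*(-6)²) + (123 + 46)) = 1/((-90 - 1*36) + 169) = 1/((-90 - 36) + 169) = 1/(-126 + 169) = 1/43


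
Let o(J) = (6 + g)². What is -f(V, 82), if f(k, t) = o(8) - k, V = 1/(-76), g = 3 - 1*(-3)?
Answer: -10945/76 ≈ -144.01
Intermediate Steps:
g = 6 (g = 3 + 3 = 6)
o(J) = 144 (o(J) = (6 + 6)² = 12² = 144)
V = -1/76 ≈ -0.013158
f(k, t) = 144 - k
-f(V, 82) = -(144 - 1*(-1/76)) = -(144 + 1/76) = -1*10945/76 = -10945/76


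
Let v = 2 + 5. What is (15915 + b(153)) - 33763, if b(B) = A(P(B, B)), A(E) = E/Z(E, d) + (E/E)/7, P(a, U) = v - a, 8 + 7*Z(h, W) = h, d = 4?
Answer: -1373774/77 ≈ -17841.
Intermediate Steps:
v = 7
Z(h, W) = -8/7 + h/7
P(a, U) = 7 - a
A(E) = 1/7 + E/(-8/7 + E/7) (A(E) = E/(-8/7 + E/7) + (E/E)/7 = E/(-8/7 + E/7) + 1*(1/7) = E/(-8/7 + E/7) + 1/7 = 1/7 + E/(-8/7 + E/7))
b(B) = 2*(171 - 25*B)/(7*(-1 - B)) (b(B) = 2*(-4 + 25*(7 - B))/(7*(-8 + (7 - B))) = 2*(-4 + (175 - 25*B))/(7*(-1 - B)) = 2*(171 - 25*B)/(7*(-1 - B)))
(15915 + b(153)) - 33763 = (15915 + 2*(-171 + 25*153)/(7*(1 + 153))) - 33763 = (15915 + (2/7)*(-171 + 3825)/154) - 33763 = (15915 + (2/7)*(1/154)*3654) - 33763 = (15915 + 522/77) - 33763 = 1225977/77 - 33763 = -1373774/77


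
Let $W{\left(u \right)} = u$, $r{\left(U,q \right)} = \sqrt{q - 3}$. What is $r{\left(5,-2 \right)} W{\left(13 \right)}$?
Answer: $13 i \sqrt{5} \approx 29.069 i$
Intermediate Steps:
$r{\left(U,q \right)} = \sqrt{-3 + q}$
$r{\left(5,-2 \right)} W{\left(13 \right)} = \sqrt{-3 - 2} \cdot 13 = \sqrt{-5} \cdot 13 = i \sqrt{5} \cdot 13 = 13 i \sqrt{5}$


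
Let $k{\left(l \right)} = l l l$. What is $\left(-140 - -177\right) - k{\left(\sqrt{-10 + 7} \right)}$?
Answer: $37 + 3 i \sqrt{3} \approx 37.0 + 5.1962 i$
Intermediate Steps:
$k{\left(l \right)} = l^{3}$ ($k{\left(l \right)} = l^{2} l = l^{3}$)
$\left(-140 - -177\right) - k{\left(\sqrt{-10 + 7} \right)} = \left(-140 - -177\right) - \left(\sqrt{-10 + 7}\right)^{3} = \left(-140 + 177\right) - \left(\sqrt{-3}\right)^{3} = 37 - \left(i \sqrt{3}\right)^{3} = 37 - - 3 i \sqrt{3} = 37 + 3 i \sqrt{3}$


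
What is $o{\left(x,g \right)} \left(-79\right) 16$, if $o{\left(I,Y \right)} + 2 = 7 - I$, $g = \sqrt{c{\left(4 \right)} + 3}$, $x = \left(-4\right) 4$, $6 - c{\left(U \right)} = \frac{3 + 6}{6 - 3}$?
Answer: $-26544$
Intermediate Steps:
$c{\left(U \right)} = 3$ ($c{\left(U \right)} = 6 - \frac{3 + 6}{6 - 3} = 6 - \frac{9}{3} = 6 - 9 \cdot \frac{1}{3} = 6 - 3 = 3$)
$x = -16$
$g = \sqrt{6}$ ($g = \sqrt{3 + 3} = \sqrt{6} \approx 2.4495$)
$o{\left(I,Y \right)} = 5 - I$ ($o{\left(I,Y \right)} = -2 - \left(-7 + I\right) = 5 - I$)
$o{\left(x,g \right)} \left(-79\right) 16 = \left(5 - -16\right) \left(-79\right) 16 = \left(5 + 16\right) \left(-79\right) 16 = 21 \left(-79\right) 16 = \left(-1659\right) 16 = -26544$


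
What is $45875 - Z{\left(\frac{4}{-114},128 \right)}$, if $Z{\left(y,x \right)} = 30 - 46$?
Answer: $45891$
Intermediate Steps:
$Z{\left(y,x \right)} = -16$ ($Z{\left(y,x \right)} = 30 - 46 = -16$)
$45875 - Z{\left(\frac{4}{-114},128 \right)} = 45875 - -16 = 45875 + 16 = 45891$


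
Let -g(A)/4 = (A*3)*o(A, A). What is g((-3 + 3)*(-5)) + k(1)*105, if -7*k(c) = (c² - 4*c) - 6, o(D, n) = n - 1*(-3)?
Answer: 135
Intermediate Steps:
o(D, n) = 3 + n (o(D, n) = n + 3 = 3 + n)
k(c) = 6/7 - c²/7 + 4*c/7 (k(c) = -((c² - 4*c) - 6)/7 = -(-6 + c² - 4*c)/7 = 6/7 - c²/7 + 4*c/7)
g(A) = -12*A*(3 + A) (g(A) = -4*A*3*(3 + A) = -4*3*A*(3 + A) = -12*A*(3 + A))
g((-3 + 3)*(-5)) + k(1)*105 = -12*(-3 + 3)*(-5)*(3 + (-3 + 3)*(-5)) + (6/7 - ⅐*1² + (4/7)*1)*105 = -12*0*(-5)*(3 + 0*(-5)) + (6/7 - ⅐*1 + 4/7)*105 = -12*0*(3 + 0) + (6/7 - ⅐ + 4/7)*105 = -12*0*3 + (9/7)*105 = 0 + 135 = 135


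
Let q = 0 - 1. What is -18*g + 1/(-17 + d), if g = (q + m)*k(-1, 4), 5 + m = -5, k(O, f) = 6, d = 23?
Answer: 7129/6 ≈ 1188.2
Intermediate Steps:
q = -1
m = -10 (m = -5 - 5 = -10)
g = -66 (g = (-1 - 10)*6 = -11*6 = -66)
-18*g + 1/(-17 + d) = -18*(-66) + 1/(-17 + 23) = 1188 + 1/6 = 1188 + ⅙ = 7129/6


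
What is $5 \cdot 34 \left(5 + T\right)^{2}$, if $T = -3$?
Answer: $680$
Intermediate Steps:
$5 \cdot 34 \left(5 + T\right)^{2} = 5 \cdot 34 \left(5 - 3\right)^{2} = 170 \cdot 2^{2} = 170 \cdot 4 = 680$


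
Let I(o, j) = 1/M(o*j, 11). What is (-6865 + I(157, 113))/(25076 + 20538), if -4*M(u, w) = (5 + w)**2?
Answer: -439361/2919296 ≈ -0.15050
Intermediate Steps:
M(u, w) = -(5 + w)**2/4
I(o, j) = -1/64 (I(o, j) = 1/(-(5 + 11)**2/4) = 1/(-1/4*16**2) = 1/(-1/4*256) = 1/(-64) = -1/64)
(-6865 + I(157, 113))/(25076 + 20538) = (-6865 - 1/64)/(25076 + 20538) = -439361/64/45614 = -439361/64*1/45614 = -439361/2919296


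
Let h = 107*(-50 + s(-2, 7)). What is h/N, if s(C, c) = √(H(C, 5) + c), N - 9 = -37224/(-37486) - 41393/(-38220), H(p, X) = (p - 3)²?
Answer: -3832512411000/7934396779 + 306600992880*√2/7934396779 ≈ -428.38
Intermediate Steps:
H(p, X) = (-3 + p)²
N = 7934396779/716357460 (N = 9 + (-37224/(-37486) - 41393/(-38220)) = 9 + (-37224*(-1/37486) - 41393*(-1/38220)) = 9 + (18612/18743 + 41393/38220) = 9 + 1487179639/716357460 = 7934396779/716357460 ≈ 11.076)
s(C, c) = √(c + (-3 + C)²) (s(C, c) = √((-3 + C)² + c) = √(c + (-3 + C)²))
h = -5350 + 428*√2 (h = 107*(-50 + √(7 + (-3 - 2)²)) = 107*(-50 + √(7 + (-5)²)) = 107*(-50 + √(7 + 25)) = 107*(-50 + √32) = 107*(-50 + 4*√2) = -5350 + 428*√2 ≈ -4744.7)
h/N = (-5350 + 428*√2)/(7934396779/716357460) = (-5350 + 428*√2)*(716357460/7934396779) = -3832512411000/7934396779 + 306600992880*√2/7934396779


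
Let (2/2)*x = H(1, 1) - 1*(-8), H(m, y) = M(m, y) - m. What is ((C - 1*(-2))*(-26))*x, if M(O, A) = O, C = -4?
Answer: 416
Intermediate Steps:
H(m, y) = 0 (H(m, y) = m - m = 0)
x = 8 (x = 0 - 1*(-8) = 0 + 8 = 8)
((C - 1*(-2))*(-26))*x = ((-4 - 1*(-2))*(-26))*8 = ((-4 + 2)*(-26))*8 = -2*(-26)*8 = 52*8 = 416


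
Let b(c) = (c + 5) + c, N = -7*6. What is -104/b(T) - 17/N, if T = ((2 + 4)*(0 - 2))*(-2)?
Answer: -3467/2226 ≈ -1.5575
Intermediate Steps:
T = 24 (T = (6*(-2))*(-2) = -12*(-2) = 24)
N = -42
b(c) = 5 + 2*c (b(c) = (5 + c) + c = 5 + 2*c)
-104/b(T) - 17/N = -104/(5 + 2*24) - 17/(-42) = -104/(5 + 48) - 17*(-1/42) = -104/53 + 17/42 = -3467/2226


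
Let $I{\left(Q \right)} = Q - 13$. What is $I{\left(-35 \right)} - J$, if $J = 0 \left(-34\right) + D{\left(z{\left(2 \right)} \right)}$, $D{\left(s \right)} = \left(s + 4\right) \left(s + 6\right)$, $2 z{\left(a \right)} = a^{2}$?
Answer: $-96$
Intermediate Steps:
$z{\left(a \right)} = \frac{a^{2}}{2}$
$D{\left(s \right)} = \left(4 + s\right) \left(6 + s\right)$
$I{\left(Q \right)} = -13 + Q$ ($I{\left(Q \right)} = Q - 13 = -13 + Q$)
$J = 48$ ($J = 0 \left(-34\right) + \left(24 + \left(\frac{2^{2}}{2}\right)^{2} + 10 \frac{2^{2}}{2}\right) = 0 + \left(24 + \left(\frac{1}{2} \cdot 4\right)^{2} + 10 \cdot \frac{1}{2} \cdot 4\right) = 0 + \left(24 + 2^{2} + 10 \cdot 2\right) = 0 + \left(24 + 4 + 20\right) = 0 + 48 = 48$)
$I{\left(-35 \right)} - J = \left(-13 - 35\right) - 48 = -48 - 48 = -96$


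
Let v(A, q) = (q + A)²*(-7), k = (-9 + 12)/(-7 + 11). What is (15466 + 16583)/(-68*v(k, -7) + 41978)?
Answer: 128196/242287 ≈ 0.52911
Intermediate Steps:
k = ¾ (k = 3/4 = 3*(¼) = ¾ ≈ 0.75000)
v(A, q) = -7*(A + q)² (v(A, q) = (A + q)²*(-7) = -7*(A + q)²)
(15466 + 16583)/(-68*v(k, -7) + 41978) = (15466 + 16583)/(-(-476)*(¾ - 7)² + 41978) = 32049/(-(-476)*(-25/4)² + 41978) = 32049/(-(-476)*625/16 + 41978) = 32049/(-68*(-4375/16) + 41978) = 32049/(74375/4 + 41978) = 32049/(242287/4) = 32049*(4/242287) = 128196/242287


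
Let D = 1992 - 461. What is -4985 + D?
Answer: -3454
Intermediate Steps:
D = 1531
-4985 + D = -4985 + 1531 = -3454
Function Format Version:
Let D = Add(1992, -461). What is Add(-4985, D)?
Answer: -3454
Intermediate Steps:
D = 1531
Add(-4985, D) = Add(-4985, 1531) = -3454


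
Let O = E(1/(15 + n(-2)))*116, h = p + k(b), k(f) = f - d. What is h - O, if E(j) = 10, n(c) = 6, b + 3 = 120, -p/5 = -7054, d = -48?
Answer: 34275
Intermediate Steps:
p = 35270 (p = -5*(-7054) = 35270)
b = 117 (b = -3 + 120 = 117)
k(f) = 48 + f (k(f) = f - 1*(-48) = f + 48 = 48 + f)
h = 35435 (h = 35270 + (48 + 117) = 35270 + 165 = 35435)
O = 1160 (O = 10*116 = 1160)
h - O = 35435 - 1*1160 = 35435 - 1160 = 34275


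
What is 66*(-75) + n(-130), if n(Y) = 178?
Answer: -4772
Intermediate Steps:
66*(-75) + n(-130) = 66*(-75) + 178 = -4950 + 178 = -4772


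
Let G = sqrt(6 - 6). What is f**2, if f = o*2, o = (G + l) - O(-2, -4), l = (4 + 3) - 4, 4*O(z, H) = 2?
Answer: 25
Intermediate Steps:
O(z, H) = 1/2 (O(z, H) = (1/4)*2 = 1/2)
l = 3 (l = 7 - 4 = 3)
G = 0 (G = sqrt(0) = 0)
o = 5/2 (o = (0 + 3) - 1*1/2 = 3 - 1/2 = 5/2 ≈ 2.5000)
f = 5 (f = (5/2)*2 = 5)
f**2 = 5**2 = 25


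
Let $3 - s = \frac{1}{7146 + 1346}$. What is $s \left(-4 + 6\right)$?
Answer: $\frac{25475}{4246} \approx 5.9998$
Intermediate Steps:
$s = \frac{25475}{8492}$ ($s = 3 - \frac{1}{7146 + 1346} = 3 - \frac{1}{8492} = \frac{25475}{8492} \approx 2.9999$)
$s \left(-4 + 6\right) = \frac{25475 \left(-4 + 6\right)}{8492} = \frac{25475}{8492} \cdot 2 = \frac{25475}{4246}$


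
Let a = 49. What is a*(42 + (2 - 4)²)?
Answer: 2254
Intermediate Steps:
a*(42 + (2 - 4)²) = 49*(42 + (2 - 4)²) = 49*(42 + (-2)²) = 49*(42 + 4) = 49*46 = 2254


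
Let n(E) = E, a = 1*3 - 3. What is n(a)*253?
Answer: 0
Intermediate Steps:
a = 0 (a = 3 - 3 = 0)
n(a)*253 = 0*253 = 0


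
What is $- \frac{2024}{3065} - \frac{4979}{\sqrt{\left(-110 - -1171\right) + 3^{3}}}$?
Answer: $- \frac{2024}{3065} - \frac{4979 \sqrt{17}}{136} \approx -151.61$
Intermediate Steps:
$- \frac{2024}{3065} - \frac{4979}{\sqrt{\left(-110 - -1171\right) + 3^{3}}} = \left(-2024\right) \frac{1}{3065} - \frac{4979}{\sqrt{\left(-110 + 1171\right) + 27}} = - \frac{2024}{3065} - \frac{4979}{\sqrt{1061 + 27}} = - \frac{2024}{3065} - \frac{4979}{\sqrt{1088}} = - \frac{2024}{3065} - \frac{4979}{8 \sqrt{17}} = - \frac{2024}{3065} - 4979 \frac{\sqrt{17}}{136} = - \frac{2024}{3065} - \frac{4979 \sqrt{17}}{136}$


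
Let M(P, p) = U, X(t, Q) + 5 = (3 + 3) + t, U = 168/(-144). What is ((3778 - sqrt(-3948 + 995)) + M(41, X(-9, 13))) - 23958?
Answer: -121087/6 - I*sqrt(2953) ≈ -20181.0 - 54.341*I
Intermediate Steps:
U = -7/6 (U = 168*(-1/144) = -7/6 ≈ -1.1667)
X(t, Q) = 1 + t (X(t, Q) = -5 + ((3 + 3) + t) = -5 + (6 + t) = 1 + t)
M(P, p) = -7/6
((3778 - sqrt(-3948 + 995)) + M(41, X(-9, 13))) - 23958 = ((3778 - sqrt(-3948 + 995)) - 7/6) - 23958 = ((3778 - sqrt(-2953)) - 7/6) - 23958 = ((3778 - I*sqrt(2953)) - 7/6) - 23958 = (22661/6 - I*sqrt(2953)) - 23958 = -121087/6 - I*sqrt(2953)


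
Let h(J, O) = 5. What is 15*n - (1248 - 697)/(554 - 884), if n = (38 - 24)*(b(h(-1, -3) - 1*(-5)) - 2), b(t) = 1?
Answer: -68749/330 ≈ -208.33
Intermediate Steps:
n = -14 (n = (38 - 24)*(1 - 2) = 14*(-1) = -14)
15*n - (1248 - 697)/(554 - 884) = 15*(-14) - (1248 - 697)/(554 - 884) = -210 - 551/(-330) = -210 - 551*(-1)/330 = -210 - 1*(-551/330) = -210 + 551/330 = -68749/330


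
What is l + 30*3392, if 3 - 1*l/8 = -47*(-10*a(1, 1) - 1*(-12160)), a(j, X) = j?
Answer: 4670184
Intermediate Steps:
l = 4568424 (l = 24 - (-376)*(-10*1 - 1*(-12160)) = 24 - (-376)*(-10 + 12160) = 24 - (-376)*12150 = 24 - 8*(-571050) = 24 + 4568400 = 4568424)
l + 30*3392 = 4568424 + 30*3392 = 4568424 + 101760 = 4670184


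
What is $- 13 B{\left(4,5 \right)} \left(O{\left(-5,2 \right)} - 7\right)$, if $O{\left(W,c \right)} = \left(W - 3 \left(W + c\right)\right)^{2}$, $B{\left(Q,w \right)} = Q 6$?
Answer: $-2808$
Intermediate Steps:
$B{\left(Q,w \right)} = 6 Q$
$O{\left(W,c \right)} = \left(- 3 c - 2 W\right)^{2}$ ($O{\left(W,c \right)} = \left(W - \left(3 W + 3 c\right)\right)^{2} = \left(- 3 c - 2 W\right)^{2}$)
$- 13 B{\left(4,5 \right)} \left(O{\left(-5,2 \right)} - 7\right) = - 13 \cdot 6 \cdot 4 \left(\left(2 \left(-5\right) + 3 \cdot 2\right)^{2} - 7\right) = \left(-13\right) 24 \left(\left(-10 + 6\right)^{2} - 7\right) = - 312 \left(\left(-4\right)^{2} - 7\right) = - 312 \left(16 - 7\right) = \left(-312\right) 9 = -2808$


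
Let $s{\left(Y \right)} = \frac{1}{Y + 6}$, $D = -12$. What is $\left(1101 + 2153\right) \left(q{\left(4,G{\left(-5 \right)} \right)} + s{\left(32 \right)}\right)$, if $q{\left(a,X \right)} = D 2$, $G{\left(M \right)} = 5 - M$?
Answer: $- \frac{1482197}{19} \approx -78010.0$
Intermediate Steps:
$s{\left(Y \right)} = \frac{1}{6 + Y}$
$q{\left(a,X \right)} = -24$ ($q{\left(a,X \right)} = \left(-12\right) 2 = -24$)
$\left(1101 + 2153\right) \left(q{\left(4,G{\left(-5 \right)} \right)} + s{\left(32 \right)}\right) = \left(1101 + 2153\right) \left(-24 + \frac{1}{6 + 32}\right) = 3254 \left(-24 + \frac{1}{38}\right) = 3254 \left(- \frac{911}{38}\right) = - \frac{1482197}{19}$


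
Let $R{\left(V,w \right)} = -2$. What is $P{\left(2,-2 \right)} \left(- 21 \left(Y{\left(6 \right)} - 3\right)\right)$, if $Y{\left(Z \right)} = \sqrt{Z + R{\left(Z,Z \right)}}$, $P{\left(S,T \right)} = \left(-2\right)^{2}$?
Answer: $84$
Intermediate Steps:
$P{\left(S,T \right)} = 4$
$Y{\left(Z \right)} = \sqrt{-2 + Z}$ ($Y{\left(Z \right)} = \sqrt{Z - 2} = \sqrt{-2 + Z}$)
$P{\left(2,-2 \right)} \left(- 21 \left(Y{\left(6 \right)} - 3\right)\right) = 4 \left(- 21 \left(\sqrt{-2 + 6} - 3\right)\right) = 4 \left(- 21 \left(\sqrt{4} - 3\right)\right) = 4 \left(- 21 \left(2 - 3\right)\right) = 4 \left(\left(-21\right) \left(-1\right)\right) = 4 \cdot 21 = 84$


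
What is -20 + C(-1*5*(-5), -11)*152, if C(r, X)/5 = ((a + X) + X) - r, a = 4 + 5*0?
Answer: -32700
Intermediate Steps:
a = 4 (a = 4 + 0 = 4)
C(r, X) = 20 - 5*r + 10*X (C(r, X) = 5*(((4 + X) + X) - r) = 5*((4 + 2*X) - r) = 5*(4 - r + 2*X) = 20 - 5*r + 10*X)
-20 + C(-1*5*(-5), -11)*152 = -20 + (20 - 5*(-1*5)*(-5) + 10*(-11))*152 = -20 + (20 - (-25)*(-5) - 110)*152 = -20 + (20 - 5*25 - 110)*152 = -20 + (20 - 125 - 110)*152 = -20 - 215*152 = -20 - 32680 = -32700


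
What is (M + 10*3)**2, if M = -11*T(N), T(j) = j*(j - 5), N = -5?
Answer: 270400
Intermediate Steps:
T(j) = j*(-5 + j)
M = -550 (M = -(-55)*(-5 - 5) = -(-55)*(-10) = -11*50 = -550)
(M + 10*3)**2 = (-550 + 10*3)**2 = (-550 + 30)**2 = (-520)**2 = 270400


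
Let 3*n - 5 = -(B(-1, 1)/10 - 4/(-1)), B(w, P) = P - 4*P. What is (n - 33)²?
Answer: 954529/900 ≈ 1060.6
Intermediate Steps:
B(w, P) = -3*P
n = 13/30 (n = 5/3 + (-(-3*1/10 - 4/(-1)))/3 = 5/3 + (-(-3*⅒ - 4*(-1)))/3 = 5/3 + (-(-3/10 + 4))/3 = 5/3 + (-1*37/10)/3 = 5/3 + (⅓)*(-37/10) = 5/3 - 37/30 = 13/30 ≈ 0.43333)
(n - 33)² = (13/30 - 33)² = (-977/30)² = 954529/900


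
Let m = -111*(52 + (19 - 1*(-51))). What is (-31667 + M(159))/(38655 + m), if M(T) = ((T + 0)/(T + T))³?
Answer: -84445/66968 ≈ -1.2610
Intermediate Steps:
M(T) = ⅛ (M(T) = (T/((2*T)))³ = (T*(1/(2*T)))³ = (½)³ = ⅛)
m = -13542 (m = -111*(52 + (19 + 51)) = -111*(52 + 70) = -111*122 = -13542)
(-31667 + M(159))/(38655 + m) = (-31667 + ⅛)/(38655 - 13542) = -253335/8/25113 = -253335/8*1/25113 = -84445/66968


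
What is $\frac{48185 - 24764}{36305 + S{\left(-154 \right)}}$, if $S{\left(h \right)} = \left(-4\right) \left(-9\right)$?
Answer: $\frac{23421}{36341} \approx 0.64448$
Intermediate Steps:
$S{\left(h \right)} = 36$
$\frac{48185 - 24764}{36305 + S{\left(-154 \right)}} = \frac{48185 - 24764}{36305 + 36} = \frac{23421}{36341}$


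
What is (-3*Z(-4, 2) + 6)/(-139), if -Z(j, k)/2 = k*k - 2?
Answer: -18/139 ≈ -0.12950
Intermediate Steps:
Z(j, k) = 4 - 2*k² (Z(j, k) = -2*(k*k - 2) = -2*(k² - 2) = -2*(-2 + k²) = 4 - 2*k²)
(-3*Z(-4, 2) + 6)/(-139) = (-3*(4 - 2*2²) + 6)/(-139) = (-3*(4 - 2*4) + 6)*(-1/139) = (-3*(4 - 8) + 6)*(-1/139) = (-3*(-4) + 6)*(-1/139) = (12 + 6)*(-1/139) = 18*(-1/139) = -18/139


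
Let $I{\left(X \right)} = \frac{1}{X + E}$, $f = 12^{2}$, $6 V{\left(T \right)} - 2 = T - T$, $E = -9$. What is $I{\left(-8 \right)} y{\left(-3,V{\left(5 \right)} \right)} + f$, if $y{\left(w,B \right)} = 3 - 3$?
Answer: $144$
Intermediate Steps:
$V{\left(T \right)} = \frac{1}{3}$ ($V{\left(T \right)} = \frac{1}{3} + \frac{T - T}{6} = \frac{1}{3} + \frac{1}{6} \cdot 0 = \frac{1}{3} + 0 = \frac{1}{3}$)
$y{\left(w,B \right)} = 0$
$f = 144$
$I{\left(X \right)} = \frac{1}{-9 + X}$ ($I{\left(X \right)} = \frac{1}{X - 9} = \frac{1}{-9 + X}$)
$I{\left(-8 \right)} y{\left(-3,V{\left(5 \right)} \right)} + f = \frac{1}{-9 - 8} \cdot 0 + 144 = \frac{1}{-17} \cdot 0 + 144 = \left(- \frac{1}{17}\right) 0 + 144 = 0 + 144 = 144$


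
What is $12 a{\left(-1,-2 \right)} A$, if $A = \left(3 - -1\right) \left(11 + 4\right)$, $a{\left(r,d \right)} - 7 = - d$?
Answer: $6480$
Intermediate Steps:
$a{\left(r,d \right)} = 7 - d$
$A = 60$ ($A = \left(3 + 1\right) 15 = 4 \cdot 15 = 60$)
$12 a{\left(-1,-2 \right)} A = 12 \left(7 - -2\right) 60 = 12 \left(7 + 2\right) 60 = 12 \cdot 9 \cdot 60 = 108 \cdot 60 = 6480$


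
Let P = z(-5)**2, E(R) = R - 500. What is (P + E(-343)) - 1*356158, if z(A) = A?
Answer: -356976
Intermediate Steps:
E(R) = -500 + R
P = 25 (P = (-5)**2 = 25)
(P + E(-343)) - 1*356158 = (25 + (-500 - 343)) - 1*356158 = (25 - 843) - 356158 = -818 - 356158 = -356976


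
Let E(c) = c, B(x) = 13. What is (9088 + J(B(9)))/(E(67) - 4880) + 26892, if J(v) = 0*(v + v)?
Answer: 129422108/4813 ≈ 26890.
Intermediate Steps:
J(v) = 0 (J(v) = 0*(2*v) = 0)
(9088 + J(B(9)))/(E(67) - 4880) + 26892 = (9088 + 0)/(67 - 4880) + 26892 = 9088/(-4813) + 26892 = 9088*(-1/4813) + 26892 = -9088/4813 + 26892 = 129422108/4813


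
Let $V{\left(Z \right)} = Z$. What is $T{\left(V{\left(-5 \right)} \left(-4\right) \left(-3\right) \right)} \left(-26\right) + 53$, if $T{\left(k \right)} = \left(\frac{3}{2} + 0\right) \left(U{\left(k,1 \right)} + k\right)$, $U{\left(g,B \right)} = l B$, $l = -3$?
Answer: $2510$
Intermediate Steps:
$U{\left(g,B \right)} = - 3 B$
$T{\left(k \right)} = - \frac{9}{2} + \frac{3 k}{2}$ ($T{\left(k \right)} = \left(\frac{3}{2} + 0\right) \left(\left(-3\right) 1 + k\right) = \left(3 \cdot \frac{1}{2} + 0\right) \left(-3 + k\right) = \left(\frac{3}{2} + 0\right) \left(-3 + k\right) = \frac{3 \left(-3 + k\right)}{2} = - \frac{9}{2} + \frac{3 k}{2}$)
$T{\left(V{\left(-5 \right)} \left(-4\right) \left(-3\right) \right)} \left(-26\right) + 53 = \left(- \frac{9}{2} + \frac{3 \left(-5\right) \left(-4\right) \left(-3\right)}{2}\right) \left(-26\right) + 53 = \left(- \frac{9}{2} + \frac{3 \cdot 20 \left(-3\right)}{2}\right) \left(-26\right) + 53 = \left(- \frac{9}{2} + \frac{3}{2} \left(-60\right)\right) \left(-26\right) + 53 = \left(- \frac{9}{2} - 90\right) \left(-26\right) + 53 = \left(- \frac{189}{2}\right) \left(-26\right) + 53 = 2457 + 53 = 2510$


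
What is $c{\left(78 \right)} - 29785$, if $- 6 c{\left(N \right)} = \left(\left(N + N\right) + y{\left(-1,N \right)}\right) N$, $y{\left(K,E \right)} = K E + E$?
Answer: $-31813$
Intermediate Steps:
$y{\left(K,E \right)} = E + E K$ ($y{\left(K,E \right)} = E K + E = E + E K$)
$c{\left(N \right)} = - \frac{N^{2}}{3}$ ($c{\left(N \right)} = - \frac{\left(\left(N + N\right) + N \left(1 - 1\right)\right) N}{6} = - \frac{\left(2 N + N 0\right) N}{6} = - \frac{\left(2 N + 0\right) N}{6} = - \frac{2 N N}{6} = - \frac{2 N^{2}}{6} = - \frac{N^{2}}{3}$)
$c{\left(78 \right)} - 29785 = - \frac{78^{2}}{3} - 29785 = \left(- \frac{1}{3}\right) 6084 - 29785 = -2028 - 29785 = -31813$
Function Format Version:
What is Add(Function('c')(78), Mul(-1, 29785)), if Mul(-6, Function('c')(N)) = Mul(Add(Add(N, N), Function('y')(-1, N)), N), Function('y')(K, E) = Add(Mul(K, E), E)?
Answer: -31813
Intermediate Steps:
Function('y')(K, E) = Add(E, Mul(E, K)) (Function('y')(K, E) = Add(Mul(E, K), E) = Add(E, Mul(E, K)))
Function('c')(N) = Mul(Rational(-1, 3), Pow(N, 2)) (Function('c')(N) = Mul(Rational(-1, 6), Mul(Add(Add(N, N), Mul(N, Add(1, -1))), N)) = Mul(Rational(-1, 6), Mul(Add(Mul(2, N), Mul(N, 0)), N)) = Mul(Rational(-1, 6), Mul(Add(Mul(2, N), 0), N)) = Mul(Rational(-1, 6), Mul(Mul(2, N), N)) = Mul(Rational(-1, 6), Mul(2, Pow(N, 2))) = Mul(Rational(-1, 3), Pow(N, 2)))
Add(Function('c')(78), Mul(-1, 29785)) = Add(Mul(Rational(-1, 3), Pow(78, 2)), Mul(-1, 29785)) = Add(Mul(Rational(-1, 3), 6084), -29785) = Add(-2028, -29785) = -31813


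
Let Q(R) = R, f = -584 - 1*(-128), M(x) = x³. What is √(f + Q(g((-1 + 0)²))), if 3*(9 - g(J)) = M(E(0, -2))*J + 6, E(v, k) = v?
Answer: I*√449 ≈ 21.19*I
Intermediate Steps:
f = -456 (f = -584 + 128 = -456)
g(J) = 7 (g(J) = 9 - (0³*J + 6)/3 = 9 - (0*J + 6)/3 = 9 - (0 + 6)/3 = 9 - ⅓*6 = 9 - 2 = 7)
√(f + Q(g((-1 + 0)²))) = √(-456 + 7) = √(-449) = I*√449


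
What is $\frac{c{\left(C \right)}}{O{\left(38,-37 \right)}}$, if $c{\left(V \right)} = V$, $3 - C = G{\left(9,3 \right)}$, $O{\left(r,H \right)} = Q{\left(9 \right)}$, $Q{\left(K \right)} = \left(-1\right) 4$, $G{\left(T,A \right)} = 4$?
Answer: $\frac{1}{4} \approx 0.25$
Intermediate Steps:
$Q{\left(K \right)} = -4$
$O{\left(r,H \right)} = -4$
$C = -1$ ($C = 3 - 4 = -1$)
$\frac{c{\left(C \right)}}{O{\left(38,-37 \right)}} = - \frac{1}{-4} = \left(-1\right) \left(- \frac{1}{4}\right) = \frac{1}{4}$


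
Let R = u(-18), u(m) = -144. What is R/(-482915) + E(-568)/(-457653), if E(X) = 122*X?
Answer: 33529979872/221007498495 ≈ 0.15171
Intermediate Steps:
R = -144
R/(-482915) + E(-568)/(-457653) = -144/(-482915) + (122*(-568))/(-457653) = -144*(-1/482915) - 69296*(-1/457653) = 144/482915 + 69296/457653 = 33529979872/221007498495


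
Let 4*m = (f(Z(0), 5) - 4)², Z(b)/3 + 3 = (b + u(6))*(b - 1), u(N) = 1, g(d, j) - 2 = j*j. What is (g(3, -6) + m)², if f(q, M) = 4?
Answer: 1444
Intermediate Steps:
g(d, j) = 2 + j² (g(d, j) = 2 + j*j = 2 + j²)
Z(b) = -9 + 3*(1 + b)*(-1 + b) (Z(b) = -9 + 3*((b + 1)*(b - 1)) = -9 + 3*((1 + b)*(-1 + b)) = -9 + 3*(1 + b)*(-1 + b))
m = 0 (m = (4 - 4)²/4 = (¼)*0² = (¼)*0 = 0)
(g(3, -6) + m)² = ((2 + (-6)²) + 0)² = ((2 + 36) + 0)² = (38 + 0)² = 38² = 1444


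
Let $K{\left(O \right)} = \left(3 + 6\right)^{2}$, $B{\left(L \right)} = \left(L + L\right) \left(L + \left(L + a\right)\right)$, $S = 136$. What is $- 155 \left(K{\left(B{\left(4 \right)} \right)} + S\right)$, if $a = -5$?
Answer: $-33635$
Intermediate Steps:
$B{\left(L \right)} = 2 L \left(-5 + 2 L\right)$ ($B{\left(L \right)} = \left(L + L\right) \left(L + \left(L - 5\right)\right) = 2 L \left(L + \left(-5 + L\right)\right) = 2 L \left(-5 + 2 L\right)$)
$K{\left(O \right)} = 81$ ($K{\left(O \right)} = 9^{2} = 81$)
$- 155 \left(K{\left(B{\left(4 \right)} \right)} + S\right) = - 155 \left(81 + 136\right) = \left(-155\right) 217 = -33635$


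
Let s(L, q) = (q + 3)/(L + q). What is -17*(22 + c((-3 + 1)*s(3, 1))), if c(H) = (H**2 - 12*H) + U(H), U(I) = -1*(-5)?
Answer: -935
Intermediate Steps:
s(L, q) = (3 + q)/(L + q)
U(I) = 5
c(H) = 5 + H**2 - 12*H (c(H) = (H**2 - 12*H) + 5 = 5 + H**2 - 12*H)
-17*(22 + c((-3 + 1)*s(3, 1))) = -17*(22 + (5 + ((-3 + 1)*((3 + 1)/(3 + 1)))**2 - 12*(-3 + 1)*(3 + 1)/(3 + 1))) = -17*(22 + (5 + (-2*4/4)**2 - (-24)*4/4)) = -17*(22 + (5 + (-4/2)**2 - (-24)*(1/4)*4)) = -17*(22 + (5 + (-2*1)**2 - (-24))) = -17*(22 + (5 + (-2)**2 - 12*(-2))) = -17*(22 + (5 + 4 + 24)) = -17*(22 + 33) = -17*55 = -935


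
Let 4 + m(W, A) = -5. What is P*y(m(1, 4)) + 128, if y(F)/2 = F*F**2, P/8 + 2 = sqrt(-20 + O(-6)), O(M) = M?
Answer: 23456 - 11664*I*sqrt(26) ≈ 23456.0 - 59475.0*I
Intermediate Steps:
m(W, A) = -9 (m(W, A) = -4 - 5 = -9)
P = -16 + 8*I*sqrt(26) (P = -16 + 8*sqrt(-20 - 6) = -16 + 8*sqrt(-26) = -16 + 8*(I*sqrt(26)) = -16 + 8*I*sqrt(26) ≈ -16.0 + 40.792*I)
y(F) = 2*F**3 (y(F) = 2*(F*F**2) = 2*F**3)
P*y(m(1, 4)) + 128 = (-16 + 8*I*sqrt(26))*(2*(-9)**3) + 128 = (-16 + 8*I*sqrt(26))*(2*(-729)) + 128 = (-16 + 8*I*sqrt(26))*(-1458) + 128 = (23328 - 11664*I*sqrt(26)) + 128 = 23456 - 11664*I*sqrt(26)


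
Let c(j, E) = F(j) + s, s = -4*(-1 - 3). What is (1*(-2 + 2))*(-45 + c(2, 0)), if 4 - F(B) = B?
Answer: 0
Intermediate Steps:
F(B) = 4 - B
s = 16 (s = -4*(-4) = 16)
c(j, E) = 20 - j (c(j, E) = (4 - j) + 16 = 20 - j)
(1*(-2 + 2))*(-45 + c(2, 0)) = (1*(-2 + 2))*(-45 + (20 - 1*2)) = (1*0)*(-45 + (20 - 2)) = 0*(-45 + 18) = 0*(-27) = 0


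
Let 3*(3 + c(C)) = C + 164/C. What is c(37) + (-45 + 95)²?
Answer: 92900/37 ≈ 2510.8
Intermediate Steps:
c(C) = -3 + C/3 + 164/(3*C) (c(C) = -3 + (C + 164/C)/3 = -3 + (C/3 + 164/(3*C)) = -3 + C/3 + 164/(3*C))
c(37) + (-45 + 95)² = (⅓)*(164 + 37*(-9 + 37))/37 + (-45 + 95)² = (⅓)*(1/37)*(164 + 37*28) + 50² = (⅓)*(1/37)*(164 + 1036) + 2500 = (⅓)*(1/37)*1200 + 2500 = 400/37 + 2500 = 92900/37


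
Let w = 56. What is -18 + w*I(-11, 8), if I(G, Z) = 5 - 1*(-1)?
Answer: 318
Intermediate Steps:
I(G, Z) = 6 (I(G, Z) = 5 + 1 = 6)
-18 + w*I(-11, 8) = -18 + 56*6 = -18 + 336 = 318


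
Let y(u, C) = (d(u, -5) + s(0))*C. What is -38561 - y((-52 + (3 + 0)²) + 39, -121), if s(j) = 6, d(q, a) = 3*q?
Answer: -39287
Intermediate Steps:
y(u, C) = C*(6 + 3*u) (y(u, C) = (3*u + 6)*C = (6 + 3*u)*C = C*(6 + 3*u))
-38561 - y((-52 + (3 + 0)²) + 39, -121) = -38561 - 3*(-121)*(2 + ((-52 + (3 + 0)²) + 39)) = -38561 - 3*(-121)*(2 + ((-52 + 3²) + 39)) = -38561 - 3*(-121)*(2 + ((-52 + 9) + 39)) = -38561 - 3*(-121)*(2 + (-43 + 39)) = -38561 - 3*(-121)*(2 - 4) = -38561 - 3*(-121)*(-2) = -38561 - 1*726 = -38561 - 726 = -39287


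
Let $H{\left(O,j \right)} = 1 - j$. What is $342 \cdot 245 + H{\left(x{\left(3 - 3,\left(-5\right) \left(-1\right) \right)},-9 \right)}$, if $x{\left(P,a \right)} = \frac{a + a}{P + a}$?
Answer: $83800$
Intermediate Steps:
$x{\left(P,a \right)} = \frac{2 a}{P + a}$
$342 \cdot 245 + H{\left(x{\left(3 - 3,\left(-5\right) \left(-1\right) \right)},-9 \right)} = 342 \cdot 245 + \left(1 - -9\right) = 83790 + \left(1 + 9\right) = 83790 + 10 = 83800$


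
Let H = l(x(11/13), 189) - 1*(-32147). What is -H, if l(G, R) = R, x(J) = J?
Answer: -32336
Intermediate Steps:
H = 32336 (H = 189 - 1*(-32147) = 189 + 32147 = 32336)
-H = -1*32336 = -32336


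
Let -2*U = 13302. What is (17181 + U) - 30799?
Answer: -20269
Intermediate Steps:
U = -6651 (U = -½*13302 = -6651)
(17181 + U) - 30799 = (17181 - 6651) - 30799 = 10530 - 30799 = -20269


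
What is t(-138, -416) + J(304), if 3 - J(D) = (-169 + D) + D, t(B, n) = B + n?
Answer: -990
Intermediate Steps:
J(D) = 172 - 2*D (J(D) = 3 - ((-169 + D) + D) = 3 - (-169 + 2*D) = 3 + (169 - 2*D) = 172 - 2*D)
t(-138, -416) + J(304) = (-138 - 416) + (172 - 2*304) = -554 + (172 - 608) = -554 - 436 = -990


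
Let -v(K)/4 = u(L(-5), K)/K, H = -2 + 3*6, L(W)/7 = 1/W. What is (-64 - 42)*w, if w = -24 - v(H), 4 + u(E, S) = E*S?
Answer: 16218/5 ≈ 3243.6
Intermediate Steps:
L(W) = 7/W (L(W) = 7*(1/W) = 7/W)
u(E, S) = -4 + E*S
H = 16 (H = -2 + 18 = 16)
v(K) = -4*(-4 - 7*K/5)/K (v(K) = -4*(-4 + (7/(-5))*K)/K = -4*(-4 + (7*(-⅕))*K)/K = -4*(-4 - 7*K/5)/K)
w = -153/5 (w = -24 - (28/5 + 16/16) = -24 - (28/5 + 16*(1/16)) = -24 - (28/5 + 1) = -24 - 1*33/5 = -24 - 33/5 = -153/5 ≈ -30.600)
(-64 - 42)*w = (-64 - 42)*(-153/5) = -106*(-153/5) = 16218/5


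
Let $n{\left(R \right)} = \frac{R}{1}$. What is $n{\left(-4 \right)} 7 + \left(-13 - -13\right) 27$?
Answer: $-28$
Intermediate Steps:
$n{\left(R \right)} = R$ ($n{\left(R \right)} = R 1 = R$)
$n{\left(-4 \right)} 7 + \left(-13 - -13\right) 27 = \left(-4\right) 7 + \left(-13 - -13\right) 27 = -28 + \left(-13 + 13\right) 27 = -28 + 0 \cdot 27 = -28 + 0 = -28$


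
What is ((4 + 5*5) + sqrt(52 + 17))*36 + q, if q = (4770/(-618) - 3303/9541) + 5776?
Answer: 6694245556/982723 + 36*sqrt(69) ≈ 7111.0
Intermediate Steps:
q = 5668282744/982723 (q = (4770*(-1/618) - 3303*1/9541) + 5776 = (-795/103 - 3303/9541) + 5776 = -7925304/982723 + 5776 = 5668282744/982723 ≈ 5767.9)
((4 + 5*5) + sqrt(52 + 17))*36 + q = ((4 + 5*5) + sqrt(52 + 17))*36 + 5668282744/982723 = ((4 + 25) + sqrt(69))*36 + 5668282744/982723 = (29 + sqrt(69))*36 + 5668282744/982723 = (1044 + 36*sqrt(69)) + 5668282744/982723 = 6694245556/982723 + 36*sqrt(69)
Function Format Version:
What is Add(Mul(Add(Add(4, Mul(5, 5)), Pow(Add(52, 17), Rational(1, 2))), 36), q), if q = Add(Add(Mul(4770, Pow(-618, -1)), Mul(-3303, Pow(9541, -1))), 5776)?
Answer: Add(Rational(6694245556, 982723), Mul(36, Pow(69, Rational(1, 2)))) ≈ 7111.0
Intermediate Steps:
q = Rational(5668282744, 982723) (q = Add(Add(Mul(4770, Rational(-1, 618)), Mul(-3303, Rational(1, 9541))), 5776) = Add(Add(Rational(-795, 103), Rational(-3303, 9541)), 5776) = Add(Rational(-7925304, 982723), 5776) = Rational(5668282744, 982723) ≈ 5767.9)
Add(Mul(Add(Add(4, Mul(5, 5)), Pow(Add(52, 17), Rational(1, 2))), 36), q) = Add(Mul(Add(Add(4, Mul(5, 5)), Pow(Add(52, 17), Rational(1, 2))), 36), Rational(5668282744, 982723)) = Add(Mul(Add(Add(4, 25), Pow(69, Rational(1, 2))), 36), Rational(5668282744, 982723)) = Add(Mul(Add(29, Pow(69, Rational(1, 2))), 36), Rational(5668282744, 982723)) = Add(Add(1044, Mul(36, Pow(69, Rational(1, 2)))), Rational(5668282744, 982723)) = Add(Rational(6694245556, 982723), Mul(36, Pow(69, Rational(1, 2))))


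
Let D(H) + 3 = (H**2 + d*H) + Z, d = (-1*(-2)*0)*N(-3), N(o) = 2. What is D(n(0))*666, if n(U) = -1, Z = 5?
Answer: 1998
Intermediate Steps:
d = 0 (d = (-1*(-2)*0)*2 = (2*0)*2 = 0*2 = 0)
D(H) = 2 + H**2 (D(H) = -3 + ((H**2 + 0*H) + 5) = -3 + ((H**2 + 0) + 5) = -3 + (H**2 + 5) = -3 + (5 + H**2) = 2 + H**2)
D(n(0))*666 = (2 + (-1)**2)*666 = (2 + 1)*666 = 3*666 = 1998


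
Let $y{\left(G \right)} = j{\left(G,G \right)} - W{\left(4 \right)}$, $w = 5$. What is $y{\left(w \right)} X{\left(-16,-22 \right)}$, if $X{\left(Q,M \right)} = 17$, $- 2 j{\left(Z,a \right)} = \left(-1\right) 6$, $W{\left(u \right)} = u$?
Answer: $-17$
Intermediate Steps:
$j{\left(Z,a \right)} = 3$ ($j{\left(Z,a \right)} = - \frac{\left(-1\right) 6}{2} = \left(- \frac{1}{2}\right) \left(-6\right) = 3$)
$y{\left(G \right)} = -1$ ($y{\left(G \right)} = 3 - 4 = -1$)
$y{\left(w \right)} X{\left(-16,-22 \right)} = \left(-1\right) 17 = -17$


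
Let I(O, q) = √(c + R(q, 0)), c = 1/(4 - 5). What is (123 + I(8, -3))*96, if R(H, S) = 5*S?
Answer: 11808 + 96*I ≈ 11808.0 + 96.0*I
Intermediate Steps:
c = -1 (c = 1/(-1) = -1)
I(O, q) = I (I(O, q) = √(-1 + 5*0) = √(-1 + 0) = √(-1) = I)
(123 + I(8, -3))*96 = (123 + I)*96 = 11808 + 96*I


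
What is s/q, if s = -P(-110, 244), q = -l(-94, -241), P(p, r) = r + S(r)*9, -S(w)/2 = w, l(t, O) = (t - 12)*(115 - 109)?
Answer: 1037/159 ≈ 6.5220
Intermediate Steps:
l(t, O) = -72 + 6*t (l(t, O) = (-12 + t)*6 = -72 + 6*t)
S(w) = -2*w
P(p, r) = -17*r (P(p, r) = r - 2*r*9 = r - 18*r = -17*r)
q = 636 (q = -(-72 + 6*(-94)) = -(-72 - 564) = -1*(-636) = 636)
s = 4148 (s = -(-17)*244 = -1*(-4148) = 4148)
s/q = 4148/636 = 4148*(1/636) = 1037/159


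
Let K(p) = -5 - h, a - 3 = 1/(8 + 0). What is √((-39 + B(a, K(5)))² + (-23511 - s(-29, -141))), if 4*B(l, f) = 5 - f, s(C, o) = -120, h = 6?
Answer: I*√22166 ≈ 148.88*I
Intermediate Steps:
a = 25/8 (a = 3 + 1/(8 + 0) = 3 + 1/8 = 3 + ⅛ = 25/8 ≈ 3.1250)
K(p) = -11 (K(p) = -5 - 1*6 = -5 - 6 = -11)
B(l, f) = 5/4 - f/4 (B(l, f) = (5 - f)/4 = 5/4 - f/4)
√((-39 + B(a, K(5)))² + (-23511 - s(-29, -141))) = √((-39 + (5/4 - ¼*(-11)))² + (-23511 - 1*(-120))) = √((-39 + (5/4 + 11/4))² + (-23511 + 120)) = √((-39 + 4)² - 23391) = √((-35)² - 23391) = √(1225 - 23391) = √(-22166) = I*√22166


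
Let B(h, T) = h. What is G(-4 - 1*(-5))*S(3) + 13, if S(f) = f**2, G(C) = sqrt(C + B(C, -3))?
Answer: 13 + 9*sqrt(2) ≈ 25.728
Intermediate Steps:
G(C) = sqrt(2)*sqrt(C) (G(C) = sqrt(C + C) = sqrt(2*C) = sqrt(2)*sqrt(C))
G(-4 - 1*(-5))*S(3) + 13 = (sqrt(2)*sqrt(-4 - 1*(-5)))*3**2 + 13 = (sqrt(2)*sqrt(-4 + 5))*9 + 13 = (sqrt(2)*sqrt(1))*9 + 13 = (sqrt(2)*1)*9 + 13 = sqrt(2)*9 + 13 = 9*sqrt(2) + 13 = 13 + 9*sqrt(2)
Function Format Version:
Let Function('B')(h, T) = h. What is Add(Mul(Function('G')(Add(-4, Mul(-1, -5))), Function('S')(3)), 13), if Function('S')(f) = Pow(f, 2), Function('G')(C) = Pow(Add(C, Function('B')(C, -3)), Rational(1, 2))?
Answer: Add(13, Mul(9, Pow(2, Rational(1, 2)))) ≈ 25.728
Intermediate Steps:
Function('G')(C) = Mul(Pow(2, Rational(1, 2)), Pow(C, Rational(1, 2))) (Function('G')(C) = Pow(Add(C, C), Rational(1, 2)) = Pow(Mul(2, C), Rational(1, 2)) = Mul(Pow(2, Rational(1, 2)), Pow(C, Rational(1, 2))))
Add(Mul(Function('G')(Add(-4, Mul(-1, -5))), Function('S')(3)), 13) = Add(Mul(Mul(Pow(2, Rational(1, 2)), Pow(Add(-4, Mul(-1, -5)), Rational(1, 2))), Pow(3, 2)), 13) = Add(Mul(Mul(Pow(2, Rational(1, 2)), Pow(Add(-4, 5), Rational(1, 2))), 9), 13) = Add(Mul(Mul(Pow(2, Rational(1, 2)), Pow(1, Rational(1, 2))), 9), 13) = Add(Mul(Mul(Pow(2, Rational(1, 2)), 1), 9), 13) = Add(Mul(Pow(2, Rational(1, 2)), 9), 13) = Add(Mul(9, Pow(2, Rational(1, 2))), 13) = Add(13, Mul(9, Pow(2, Rational(1, 2))))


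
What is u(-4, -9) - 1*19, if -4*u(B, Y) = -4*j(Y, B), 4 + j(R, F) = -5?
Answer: -28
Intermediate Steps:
j(R, F) = -9 (j(R, F) = -4 - 5 = -9)
u(B, Y) = -9 (u(B, Y) = -(-1)*(-9) = -1/4*36 = -9)
u(-4, -9) - 1*19 = -9 - 1*19 = -9 - 19 = -28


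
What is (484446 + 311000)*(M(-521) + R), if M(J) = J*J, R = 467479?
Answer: 587770958320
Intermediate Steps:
M(J) = J²
(484446 + 311000)*(M(-521) + R) = (484446 + 311000)*((-521)² + 467479) = 795446*(271441 + 467479) = 795446*738920 = 587770958320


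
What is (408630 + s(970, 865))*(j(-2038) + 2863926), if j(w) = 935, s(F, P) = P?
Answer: 1173146255195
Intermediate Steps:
(408630 + s(970, 865))*(j(-2038) + 2863926) = (408630 + 865)*(935 + 2863926) = 409495*2864861 = 1173146255195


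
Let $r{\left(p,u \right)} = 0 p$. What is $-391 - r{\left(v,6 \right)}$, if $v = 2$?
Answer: $-391$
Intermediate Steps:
$r{\left(p,u \right)} = 0$
$-391 - r{\left(v,6 \right)} = -391 - 0 = -391 + 0 = -391$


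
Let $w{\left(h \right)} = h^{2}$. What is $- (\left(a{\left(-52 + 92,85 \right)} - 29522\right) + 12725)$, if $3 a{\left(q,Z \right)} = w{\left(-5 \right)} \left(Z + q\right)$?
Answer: $\frac{47266}{3} \approx 15755.0$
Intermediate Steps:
$a{\left(q,Z \right)} = \frac{25 Z}{3} + \frac{25 q}{3}$ ($a{\left(q,Z \right)} = \frac{\left(-5\right)^{2} \left(Z + q\right)}{3} = \frac{25 \left(Z + q\right)}{3} = \frac{25 Z + 25 q}{3} = \frac{25 Z}{3} + \frac{25 q}{3}$)
$- (\left(a{\left(-52 + 92,85 \right)} - 29522\right) + 12725) = - (\left(\left(\frac{25}{3} \cdot 85 + \frac{25 \left(-52 + 92\right)}{3}\right) - 29522\right) + 12725) = - (\left(\left(\frac{2125}{3} + \frac{25}{3} \cdot 40\right) - 29522\right) + 12725) = - (\left(\left(\frac{2125}{3} + \frac{1000}{3}\right) - 29522\right) + 12725) = - (\left(\frac{3125}{3} - 29522\right) + 12725) = - (- \frac{85441}{3} + 12725) = \left(-1\right) \left(- \frac{47266}{3}\right) = \frac{47266}{3}$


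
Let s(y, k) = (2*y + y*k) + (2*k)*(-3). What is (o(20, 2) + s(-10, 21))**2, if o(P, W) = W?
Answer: 125316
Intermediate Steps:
s(y, k) = -6*k + 2*y + k*y (s(y, k) = (2*y + k*y) - 6*k = -6*k + 2*y + k*y)
(o(20, 2) + s(-10, 21))**2 = (2 + (-6*21 + 2*(-10) + 21*(-10)))**2 = (2 + (-126 - 20 - 210))**2 = (2 - 356)**2 = (-354)**2 = 125316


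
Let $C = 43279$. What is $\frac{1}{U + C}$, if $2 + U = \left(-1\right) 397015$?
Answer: $- \frac{1}{353738} \approx -2.8269 \cdot 10^{-6}$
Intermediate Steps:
$U = -397017$ ($U = -2 - 397015 = -397017$)
$\frac{1}{U + C} = \frac{1}{-397017 + 43279} = \frac{1}{-353738} = - \frac{1}{353738}$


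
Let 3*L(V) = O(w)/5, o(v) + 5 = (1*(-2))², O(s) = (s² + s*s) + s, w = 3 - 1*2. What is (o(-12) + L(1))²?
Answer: 16/25 ≈ 0.64000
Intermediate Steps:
w = 1 (w = 3 - 2 = 1)
O(s) = s + 2*s² (O(s) = (s² + s²) + s = 2*s² + s = s + 2*s²)
o(v) = -1 (o(v) = -5 + (1*(-2))² = -5 + (-2)² = -5 + 4 = -1)
L(V) = ⅕ (L(V) = ((1*(1 + 2*1))/5)/3 = ((1*(1 + 2))*(⅕))/3 = ((1*3)*(⅕))/3 = (3*(⅕))/3 = (⅓)*(⅗) = ⅕)
(o(-12) + L(1))² = (-1 + ⅕)² = (-⅘)² = 16/25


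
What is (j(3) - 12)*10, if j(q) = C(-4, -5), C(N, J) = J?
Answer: -170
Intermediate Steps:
j(q) = -5
(j(3) - 12)*10 = (-5 - 12)*10 = -17*10 = -170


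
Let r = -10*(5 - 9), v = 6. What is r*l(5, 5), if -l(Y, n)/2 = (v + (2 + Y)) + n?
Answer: -1440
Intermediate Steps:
r = 40 (r = -10*(-4) = 40)
l(Y, n) = -16 - 2*Y - 2*n (l(Y, n) = -2*((6 + (2 + Y)) + n) = -2*((8 + Y) + n) = -2*(8 + Y + n) = -16 - 2*Y - 2*n)
r*l(5, 5) = 40*(-16 - 2*5 - 2*5) = 40*(-16 - 10 - 10) = 40*(-36) = -1440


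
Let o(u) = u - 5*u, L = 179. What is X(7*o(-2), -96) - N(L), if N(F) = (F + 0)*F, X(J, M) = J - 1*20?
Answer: -32005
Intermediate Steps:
o(u) = -4*u
X(J, M) = -20 + J (X(J, M) = J - 20 = -20 + J)
N(F) = F² (N(F) = F*F = F²)
X(7*o(-2), -96) - N(L) = (-20 + 7*(-4*(-2))) - 1*179² = (-20 + 7*8) - 1*32041 = (-20 + 56) - 32041 = 36 - 32041 = -32005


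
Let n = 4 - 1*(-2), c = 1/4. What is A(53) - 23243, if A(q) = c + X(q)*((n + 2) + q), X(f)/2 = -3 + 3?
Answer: -92971/4 ≈ -23243.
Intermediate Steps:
c = 1/4 ≈ 0.25000
X(f) = 0 (X(f) = 2*(-3 + 3) = 2*0 = 0)
n = 6 (n = 4 + 2 = 6)
A(q) = 1/4 (A(q) = 1/4 + 0*((6 + 2) + q) = 1/4 + 0*(8 + q) = 1/4 + 0 = 1/4)
A(53) - 23243 = 1/4 - 23243 = -92971/4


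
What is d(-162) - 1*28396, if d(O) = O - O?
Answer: -28396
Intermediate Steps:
d(O) = 0
d(-162) - 1*28396 = 0 - 1*28396 = 0 - 28396 = -28396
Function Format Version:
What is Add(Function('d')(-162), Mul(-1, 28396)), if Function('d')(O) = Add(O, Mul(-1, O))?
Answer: -28396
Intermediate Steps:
Function('d')(O) = 0
Add(Function('d')(-162), Mul(-1, 28396)) = Add(0, Mul(-1, 28396)) = Add(0, -28396) = -28396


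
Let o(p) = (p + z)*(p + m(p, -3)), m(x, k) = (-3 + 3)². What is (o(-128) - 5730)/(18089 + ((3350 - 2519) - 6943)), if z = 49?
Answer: 626/1711 ≈ 0.36587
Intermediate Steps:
m(x, k) = 0 (m(x, k) = 0² = 0)
o(p) = p*(49 + p) (o(p) = (p + 49)*(p + 0) = (49 + p)*p = p*(49 + p))
(o(-128) - 5730)/(18089 + ((3350 - 2519) - 6943)) = (-128*(49 - 128) - 5730)/(18089 + ((3350 - 2519) - 6943)) = (-128*(-79) - 5730)/(18089 + (831 - 6943)) = (10112 - 5730)/(18089 - 6112) = 4382/11977 = 4382*(1/11977) = 626/1711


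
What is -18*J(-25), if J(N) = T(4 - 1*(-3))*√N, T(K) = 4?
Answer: -360*I ≈ -360.0*I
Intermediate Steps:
J(N) = 4*√N
-18*J(-25) = -72*√(-25) = -72*5*I = -360*I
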